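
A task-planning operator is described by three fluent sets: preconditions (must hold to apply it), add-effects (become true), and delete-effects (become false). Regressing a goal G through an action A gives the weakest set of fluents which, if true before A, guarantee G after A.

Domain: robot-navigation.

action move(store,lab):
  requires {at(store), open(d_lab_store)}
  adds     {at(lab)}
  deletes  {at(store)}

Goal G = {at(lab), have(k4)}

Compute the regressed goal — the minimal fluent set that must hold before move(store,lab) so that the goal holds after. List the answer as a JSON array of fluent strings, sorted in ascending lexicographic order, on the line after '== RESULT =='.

Compute (G \ add) ∪ pre:
  G ∩ del = {}  (empty — regression defined)
  G \ add = {at(lab), have(k4)} \ {at(lab)} = {have(k4)}
  ∪ pre   = {have(k4)} ∪ {at(store), open(d_lab_store)}
          = {at(store), have(k4), open(d_lab_store)}

== RESULT ==
["at(store)", "have(k4)", "open(d_lab_store)"]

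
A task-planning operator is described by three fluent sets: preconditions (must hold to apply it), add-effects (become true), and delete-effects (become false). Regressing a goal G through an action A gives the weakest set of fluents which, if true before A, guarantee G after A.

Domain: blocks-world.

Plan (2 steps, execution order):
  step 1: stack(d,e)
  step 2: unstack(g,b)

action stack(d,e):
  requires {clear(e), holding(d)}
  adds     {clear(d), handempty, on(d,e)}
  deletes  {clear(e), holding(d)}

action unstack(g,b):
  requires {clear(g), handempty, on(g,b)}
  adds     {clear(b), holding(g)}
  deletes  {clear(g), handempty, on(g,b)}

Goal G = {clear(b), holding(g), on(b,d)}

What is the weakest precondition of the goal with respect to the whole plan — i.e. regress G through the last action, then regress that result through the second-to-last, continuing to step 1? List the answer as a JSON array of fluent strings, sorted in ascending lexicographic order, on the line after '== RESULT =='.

Work backward from the goal:
  through step 2 (unstack(g,b)): drop {clear(b), holding(g)}, keep {on(b,d)}, require {clear(g), handempty, on(g,b)}
    → {clear(g), handempty, on(b,d), on(g,b)}
  through step 1 (stack(d,e)): drop {handempty}, keep {clear(g), on(b,d), on(g,b)}, require {clear(e), holding(d)}
    → {clear(e), clear(g), holding(d), on(b,d), on(g,b)}

== RESULT ==
["clear(e)", "clear(g)", "holding(d)", "on(b,d)", "on(g,b)"]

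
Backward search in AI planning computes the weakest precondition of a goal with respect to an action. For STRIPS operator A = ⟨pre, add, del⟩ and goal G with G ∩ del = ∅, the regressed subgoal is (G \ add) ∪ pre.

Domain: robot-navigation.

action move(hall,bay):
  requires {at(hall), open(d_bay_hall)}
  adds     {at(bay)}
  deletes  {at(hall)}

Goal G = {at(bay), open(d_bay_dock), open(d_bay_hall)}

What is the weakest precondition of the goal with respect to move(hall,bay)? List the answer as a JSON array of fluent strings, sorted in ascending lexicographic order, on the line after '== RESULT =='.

Compute (G \ add) ∪ pre:
  G ∩ del = {}  (empty — regression defined)
  G \ add = {at(bay), open(d_bay_dock), open(d_bay_hall)} \ {at(bay)} = {open(d_bay_dock), open(d_bay_hall)}
  ∪ pre   = {open(d_bay_dock), open(d_bay_hall)} ∪ {at(hall), open(d_bay_hall)}
          = {at(hall), open(d_bay_dock), open(d_bay_hall)}

== RESULT ==
["at(hall)", "open(d_bay_dock)", "open(d_bay_hall)"]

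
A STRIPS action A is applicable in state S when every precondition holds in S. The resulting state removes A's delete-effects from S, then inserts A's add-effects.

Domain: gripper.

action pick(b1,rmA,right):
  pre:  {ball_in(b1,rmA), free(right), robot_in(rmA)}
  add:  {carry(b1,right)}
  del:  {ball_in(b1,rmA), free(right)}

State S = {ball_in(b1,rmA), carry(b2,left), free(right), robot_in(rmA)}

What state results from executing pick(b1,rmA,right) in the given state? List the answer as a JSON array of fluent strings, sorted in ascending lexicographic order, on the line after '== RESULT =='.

Compute (S \ del) ∪ add:
  pre ⊆ S: {ball_in(b1,rmA), free(right), robot_in(rmA)} ⊆ S  — applicable
  S \ del = {carry(b2,left), robot_in(rmA)}
  ∪ add   = {carry(b1,right), carry(b2,left), robot_in(rmA)}

== RESULT ==
["carry(b1,right)", "carry(b2,left)", "robot_in(rmA)"]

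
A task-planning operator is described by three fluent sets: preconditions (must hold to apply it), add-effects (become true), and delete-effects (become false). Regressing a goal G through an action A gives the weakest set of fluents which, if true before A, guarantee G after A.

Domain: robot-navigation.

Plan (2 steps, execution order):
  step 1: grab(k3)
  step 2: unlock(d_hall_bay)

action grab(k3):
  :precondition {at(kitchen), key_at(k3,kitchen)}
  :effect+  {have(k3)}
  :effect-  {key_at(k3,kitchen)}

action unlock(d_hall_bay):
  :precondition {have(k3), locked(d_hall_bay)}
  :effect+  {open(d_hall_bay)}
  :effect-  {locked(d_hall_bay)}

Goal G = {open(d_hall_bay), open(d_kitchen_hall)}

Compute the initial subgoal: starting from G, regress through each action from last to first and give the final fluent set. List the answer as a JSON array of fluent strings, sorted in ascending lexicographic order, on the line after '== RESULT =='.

Regress step by step:
  through step 2 (unlock(d_hall_bay)): drop {open(d_hall_bay)}, keep {open(d_kitchen_hall)}, require {have(k3), locked(d_hall_bay)}
    → {have(k3), locked(d_hall_bay), open(d_kitchen_hall)}
  through step 1 (grab(k3)): drop {have(k3)}, keep {locked(d_hall_bay), open(d_kitchen_hall)}, require {at(kitchen), key_at(k3,kitchen)}
    → {at(kitchen), key_at(k3,kitchen), locked(d_hall_bay), open(d_kitchen_hall)}

== RESULT ==
["at(kitchen)", "key_at(k3,kitchen)", "locked(d_hall_bay)", "open(d_kitchen_hall)"]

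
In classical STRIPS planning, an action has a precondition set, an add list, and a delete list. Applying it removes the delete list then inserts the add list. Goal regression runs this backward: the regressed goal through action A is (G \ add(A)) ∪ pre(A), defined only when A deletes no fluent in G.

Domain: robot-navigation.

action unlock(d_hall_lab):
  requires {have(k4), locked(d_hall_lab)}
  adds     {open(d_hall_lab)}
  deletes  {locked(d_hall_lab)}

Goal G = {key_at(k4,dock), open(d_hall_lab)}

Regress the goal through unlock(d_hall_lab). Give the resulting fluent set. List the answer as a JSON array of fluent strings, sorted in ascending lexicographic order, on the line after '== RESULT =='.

Compute (G \ add) ∪ pre:
  G ∩ del = {}  (empty — regression defined)
  G \ add = {key_at(k4,dock), open(d_hall_lab)} \ {open(d_hall_lab)} = {key_at(k4,dock)}
  ∪ pre   = {key_at(k4,dock)} ∪ {have(k4), locked(d_hall_lab)}
          = {have(k4), key_at(k4,dock), locked(d_hall_lab)}

== RESULT ==
["have(k4)", "key_at(k4,dock)", "locked(d_hall_lab)"]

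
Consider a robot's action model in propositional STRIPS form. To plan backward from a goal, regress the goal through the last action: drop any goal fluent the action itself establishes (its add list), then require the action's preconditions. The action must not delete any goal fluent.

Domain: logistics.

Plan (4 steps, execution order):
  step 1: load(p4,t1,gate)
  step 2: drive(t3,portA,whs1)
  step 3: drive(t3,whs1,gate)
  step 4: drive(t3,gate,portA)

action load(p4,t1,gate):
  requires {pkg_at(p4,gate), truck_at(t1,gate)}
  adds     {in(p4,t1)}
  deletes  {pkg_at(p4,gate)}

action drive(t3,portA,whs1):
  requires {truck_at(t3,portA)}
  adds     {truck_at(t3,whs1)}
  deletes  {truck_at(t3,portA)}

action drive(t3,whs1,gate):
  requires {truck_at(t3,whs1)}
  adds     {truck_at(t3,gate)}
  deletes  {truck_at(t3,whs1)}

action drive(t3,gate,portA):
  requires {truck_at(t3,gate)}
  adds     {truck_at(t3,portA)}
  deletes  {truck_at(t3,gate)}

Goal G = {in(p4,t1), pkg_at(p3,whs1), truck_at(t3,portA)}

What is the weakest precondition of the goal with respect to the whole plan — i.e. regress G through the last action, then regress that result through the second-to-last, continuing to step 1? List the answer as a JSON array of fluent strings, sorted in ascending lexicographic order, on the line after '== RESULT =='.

Work backward from the goal:
  through step 4 (drive(t3,gate,portA)): drop {truck_at(t3,portA)}, keep {in(p4,t1), pkg_at(p3,whs1)}, require {truck_at(t3,gate)}
    → {in(p4,t1), pkg_at(p3,whs1), truck_at(t3,gate)}
  through step 3 (drive(t3,whs1,gate)): drop {truck_at(t3,gate)}, keep {in(p4,t1), pkg_at(p3,whs1)}, require {truck_at(t3,whs1)}
    → {in(p4,t1), pkg_at(p3,whs1), truck_at(t3,whs1)}
  through step 2 (drive(t3,portA,whs1)): drop {truck_at(t3,whs1)}, keep {in(p4,t1), pkg_at(p3,whs1)}, require {truck_at(t3,portA)}
    → {in(p4,t1), pkg_at(p3,whs1), truck_at(t3,portA)}
  through step 1 (load(p4,t1,gate)): drop {in(p4,t1)}, keep {pkg_at(p3,whs1), truck_at(t3,portA)}, require {pkg_at(p4,gate), truck_at(t1,gate)}
    → {pkg_at(p3,whs1), pkg_at(p4,gate), truck_at(t1,gate), truck_at(t3,portA)}

== RESULT ==
["pkg_at(p3,whs1)", "pkg_at(p4,gate)", "truck_at(t1,gate)", "truck_at(t3,portA)"]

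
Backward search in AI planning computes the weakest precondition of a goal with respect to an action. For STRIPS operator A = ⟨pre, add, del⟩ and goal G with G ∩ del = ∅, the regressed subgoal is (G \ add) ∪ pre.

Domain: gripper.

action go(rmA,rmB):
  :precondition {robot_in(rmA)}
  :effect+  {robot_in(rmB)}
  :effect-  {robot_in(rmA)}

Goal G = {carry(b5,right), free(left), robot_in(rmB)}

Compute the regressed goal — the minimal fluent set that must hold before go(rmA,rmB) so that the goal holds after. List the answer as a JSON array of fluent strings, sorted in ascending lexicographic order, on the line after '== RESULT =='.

Compute (G \ add) ∪ pre:
  G ∩ del = {}  (empty — regression defined)
  G \ add = {carry(b5,right), free(left), robot_in(rmB)} \ {robot_in(rmB)} = {carry(b5,right), free(left)}
  ∪ pre   = {carry(b5,right), free(left)} ∪ {robot_in(rmA)}
          = {carry(b5,right), free(left), robot_in(rmA)}

== RESULT ==
["carry(b5,right)", "free(left)", "robot_in(rmA)"]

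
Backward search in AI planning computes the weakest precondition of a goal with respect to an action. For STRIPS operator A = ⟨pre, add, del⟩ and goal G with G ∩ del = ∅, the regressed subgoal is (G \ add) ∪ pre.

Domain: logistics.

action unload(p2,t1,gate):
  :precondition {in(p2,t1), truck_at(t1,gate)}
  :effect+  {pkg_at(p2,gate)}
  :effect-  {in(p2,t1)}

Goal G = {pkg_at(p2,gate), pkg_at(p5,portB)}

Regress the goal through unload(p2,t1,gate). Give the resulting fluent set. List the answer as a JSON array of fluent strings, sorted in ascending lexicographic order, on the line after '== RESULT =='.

Regress:
  G ∩ del = {}  (empty — regression defined)
  G \ add = {pkg_at(p2,gate), pkg_at(p5,portB)} \ {pkg_at(p2,gate)} = {pkg_at(p5,portB)}
  ∪ pre   = {pkg_at(p5,portB)} ∪ {in(p2,t1), truck_at(t1,gate)}
          = {in(p2,t1), pkg_at(p5,portB), truck_at(t1,gate)}

== RESULT ==
["in(p2,t1)", "pkg_at(p5,portB)", "truck_at(t1,gate)"]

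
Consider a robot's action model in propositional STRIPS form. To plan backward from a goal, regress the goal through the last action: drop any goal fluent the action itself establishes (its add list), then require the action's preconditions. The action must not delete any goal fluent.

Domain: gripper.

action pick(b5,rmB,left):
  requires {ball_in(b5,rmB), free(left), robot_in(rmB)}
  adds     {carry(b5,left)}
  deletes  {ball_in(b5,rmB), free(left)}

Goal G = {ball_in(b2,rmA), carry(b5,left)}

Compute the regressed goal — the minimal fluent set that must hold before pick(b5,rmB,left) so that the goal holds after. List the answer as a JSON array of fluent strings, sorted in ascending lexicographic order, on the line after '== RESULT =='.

Regress:
  G ∩ del = {}  (empty — regression defined)
  G \ add = {ball_in(b2,rmA), carry(b5,left)} \ {carry(b5,left)} = {ball_in(b2,rmA)}
  ∪ pre   = {ball_in(b2,rmA)} ∪ {ball_in(b5,rmB), free(left), robot_in(rmB)}
          = {ball_in(b2,rmA), ball_in(b5,rmB), free(left), robot_in(rmB)}

== RESULT ==
["ball_in(b2,rmA)", "ball_in(b5,rmB)", "free(left)", "robot_in(rmB)"]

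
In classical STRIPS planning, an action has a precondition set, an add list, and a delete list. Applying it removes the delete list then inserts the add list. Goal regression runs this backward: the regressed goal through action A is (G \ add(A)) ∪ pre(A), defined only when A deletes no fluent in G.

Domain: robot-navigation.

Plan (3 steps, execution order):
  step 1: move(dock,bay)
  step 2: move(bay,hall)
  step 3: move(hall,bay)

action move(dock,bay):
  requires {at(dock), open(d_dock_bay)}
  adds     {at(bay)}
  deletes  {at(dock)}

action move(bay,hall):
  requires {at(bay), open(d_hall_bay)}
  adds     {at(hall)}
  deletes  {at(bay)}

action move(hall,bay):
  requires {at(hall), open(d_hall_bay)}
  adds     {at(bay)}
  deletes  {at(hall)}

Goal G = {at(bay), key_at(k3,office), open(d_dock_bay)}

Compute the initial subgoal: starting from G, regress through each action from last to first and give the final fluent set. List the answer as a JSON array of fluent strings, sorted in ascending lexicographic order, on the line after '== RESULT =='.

Regress step by step:
  through step 3 (move(hall,bay)): drop {at(bay)}, keep {key_at(k3,office), open(d_dock_bay)}, require {at(hall), open(d_hall_bay)}
    → {at(hall), key_at(k3,office), open(d_dock_bay), open(d_hall_bay)}
  through step 2 (move(bay,hall)): drop {at(hall)}, keep {key_at(k3,office), open(d_dock_bay), open(d_hall_bay)}, require {at(bay), open(d_hall_bay)}
    → {at(bay), key_at(k3,office), open(d_dock_bay), open(d_hall_bay)}
  through step 1 (move(dock,bay)): drop {at(bay)}, keep {key_at(k3,office), open(d_dock_bay), open(d_hall_bay)}, require {at(dock), open(d_dock_bay)}
    → {at(dock), key_at(k3,office), open(d_dock_bay), open(d_hall_bay)}

== RESULT ==
["at(dock)", "key_at(k3,office)", "open(d_dock_bay)", "open(d_hall_bay)"]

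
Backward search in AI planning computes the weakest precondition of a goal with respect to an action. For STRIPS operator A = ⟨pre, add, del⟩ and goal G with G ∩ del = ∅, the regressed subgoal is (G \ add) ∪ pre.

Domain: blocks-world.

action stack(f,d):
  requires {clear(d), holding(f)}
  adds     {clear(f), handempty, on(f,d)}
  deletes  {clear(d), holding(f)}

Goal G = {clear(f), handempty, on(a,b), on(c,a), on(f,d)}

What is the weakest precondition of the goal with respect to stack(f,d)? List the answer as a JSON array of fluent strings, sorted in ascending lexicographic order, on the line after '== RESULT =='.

Regress:
  G ∩ del = {}  (empty — regression defined)
  G \ add = {clear(f), handempty, on(a,b), on(c,a), on(f,d)} \ {clear(f), handempty, on(f,d)} = {on(a,b), on(c,a)}
  ∪ pre   = {on(a,b), on(c,a)} ∪ {clear(d), holding(f)}
          = {clear(d), holding(f), on(a,b), on(c,a)}

== RESULT ==
["clear(d)", "holding(f)", "on(a,b)", "on(c,a)"]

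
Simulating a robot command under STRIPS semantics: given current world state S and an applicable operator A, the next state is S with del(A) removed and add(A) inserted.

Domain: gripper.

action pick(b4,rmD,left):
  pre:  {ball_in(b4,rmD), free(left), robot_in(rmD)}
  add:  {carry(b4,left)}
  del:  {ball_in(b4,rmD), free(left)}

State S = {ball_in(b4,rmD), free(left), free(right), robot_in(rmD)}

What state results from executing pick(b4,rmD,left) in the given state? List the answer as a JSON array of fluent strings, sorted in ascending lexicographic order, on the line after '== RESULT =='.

Progress:
  pre ⊆ S: {ball_in(b4,rmD), free(left), robot_in(rmD)} ⊆ S  — applicable
  S \ del = {free(right), robot_in(rmD)}
  ∪ add   = {carry(b4,left), free(right), robot_in(rmD)}

== RESULT ==
["carry(b4,left)", "free(right)", "robot_in(rmD)"]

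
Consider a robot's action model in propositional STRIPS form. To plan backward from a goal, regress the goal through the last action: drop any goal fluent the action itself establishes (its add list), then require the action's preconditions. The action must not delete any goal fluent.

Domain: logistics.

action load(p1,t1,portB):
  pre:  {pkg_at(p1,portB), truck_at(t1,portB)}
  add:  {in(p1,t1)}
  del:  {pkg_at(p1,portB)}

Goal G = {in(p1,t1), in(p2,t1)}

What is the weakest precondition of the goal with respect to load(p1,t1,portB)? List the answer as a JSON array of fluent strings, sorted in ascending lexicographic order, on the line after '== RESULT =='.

Regress:
  G ∩ del = {}  (empty — regression defined)
  G \ add = {in(p1,t1), in(p2,t1)} \ {in(p1,t1)} = {in(p2,t1)}
  ∪ pre   = {in(p2,t1)} ∪ {pkg_at(p1,portB), truck_at(t1,portB)}
          = {in(p2,t1), pkg_at(p1,portB), truck_at(t1,portB)}

== RESULT ==
["in(p2,t1)", "pkg_at(p1,portB)", "truck_at(t1,portB)"]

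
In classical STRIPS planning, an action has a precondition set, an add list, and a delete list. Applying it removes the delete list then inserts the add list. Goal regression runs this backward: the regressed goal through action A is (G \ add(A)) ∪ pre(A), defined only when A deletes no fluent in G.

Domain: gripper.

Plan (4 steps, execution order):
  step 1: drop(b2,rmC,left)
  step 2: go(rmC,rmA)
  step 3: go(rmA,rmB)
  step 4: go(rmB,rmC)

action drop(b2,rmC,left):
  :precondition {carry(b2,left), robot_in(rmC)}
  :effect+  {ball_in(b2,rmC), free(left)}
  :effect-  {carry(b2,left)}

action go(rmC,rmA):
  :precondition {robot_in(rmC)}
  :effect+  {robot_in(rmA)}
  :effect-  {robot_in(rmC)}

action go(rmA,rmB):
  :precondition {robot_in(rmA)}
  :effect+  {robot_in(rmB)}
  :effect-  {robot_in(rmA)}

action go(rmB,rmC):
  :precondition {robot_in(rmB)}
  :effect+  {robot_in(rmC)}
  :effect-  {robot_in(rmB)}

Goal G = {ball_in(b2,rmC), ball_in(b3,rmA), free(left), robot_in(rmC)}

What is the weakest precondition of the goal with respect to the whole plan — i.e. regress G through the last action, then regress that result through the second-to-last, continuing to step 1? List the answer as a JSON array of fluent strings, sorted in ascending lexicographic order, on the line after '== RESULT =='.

Regress step by step:
  through step 4 (go(rmB,rmC)): drop {robot_in(rmC)}, keep {ball_in(b2,rmC), ball_in(b3,rmA), free(left)}, require {robot_in(rmB)}
    → {ball_in(b2,rmC), ball_in(b3,rmA), free(left), robot_in(rmB)}
  through step 3 (go(rmA,rmB)): drop {robot_in(rmB)}, keep {ball_in(b2,rmC), ball_in(b3,rmA), free(left)}, require {robot_in(rmA)}
    → {ball_in(b2,rmC), ball_in(b3,rmA), free(left), robot_in(rmA)}
  through step 2 (go(rmC,rmA)): drop {robot_in(rmA)}, keep {ball_in(b2,rmC), ball_in(b3,rmA), free(left)}, require {robot_in(rmC)}
    → {ball_in(b2,rmC), ball_in(b3,rmA), free(left), robot_in(rmC)}
  through step 1 (drop(b2,rmC,left)): drop {ball_in(b2,rmC), free(left)}, keep {ball_in(b3,rmA), robot_in(rmC)}, require {carry(b2,left), robot_in(rmC)}
    → {ball_in(b3,rmA), carry(b2,left), robot_in(rmC)}

== RESULT ==
["ball_in(b3,rmA)", "carry(b2,left)", "robot_in(rmC)"]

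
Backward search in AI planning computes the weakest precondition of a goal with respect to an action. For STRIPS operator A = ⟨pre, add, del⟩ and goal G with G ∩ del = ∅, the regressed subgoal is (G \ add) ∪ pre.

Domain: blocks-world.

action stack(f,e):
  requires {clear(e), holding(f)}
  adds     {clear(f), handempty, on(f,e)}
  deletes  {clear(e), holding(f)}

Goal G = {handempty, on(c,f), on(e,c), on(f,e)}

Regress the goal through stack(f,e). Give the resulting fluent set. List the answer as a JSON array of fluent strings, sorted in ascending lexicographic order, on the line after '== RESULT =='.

Compute (G \ add) ∪ pre:
  G ∩ del = {}  (empty — regression defined)
  G \ add = {handempty, on(c,f), on(e,c), on(f,e)} \ {clear(f), handempty, on(f,e)} = {on(c,f), on(e,c)}
  ∪ pre   = {on(c,f), on(e,c)} ∪ {clear(e), holding(f)}
          = {clear(e), holding(f), on(c,f), on(e,c)}

== RESULT ==
["clear(e)", "holding(f)", "on(c,f)", "on(e,c)"]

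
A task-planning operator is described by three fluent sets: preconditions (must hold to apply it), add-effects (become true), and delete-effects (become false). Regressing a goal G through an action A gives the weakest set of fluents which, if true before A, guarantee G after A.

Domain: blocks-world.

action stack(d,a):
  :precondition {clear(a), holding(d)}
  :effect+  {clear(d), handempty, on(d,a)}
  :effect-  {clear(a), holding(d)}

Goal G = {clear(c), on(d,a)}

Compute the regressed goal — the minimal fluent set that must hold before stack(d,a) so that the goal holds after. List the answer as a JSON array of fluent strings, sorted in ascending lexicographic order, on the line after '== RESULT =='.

Regress:
  G ∩ del = {}  (empty — regression defined)
  G \ add = {clear(c), on(d,a)} \ {clear(d), handempty, on(d,a)} = {clear(c)}
  ∪ pre   = {clear(c)} ∪ {clear(a), holding(d)}
          = {clear(a), clear(c), holding(d)}

== RESULT ==
["clear(a)", "clear(c)", "holding(d)"]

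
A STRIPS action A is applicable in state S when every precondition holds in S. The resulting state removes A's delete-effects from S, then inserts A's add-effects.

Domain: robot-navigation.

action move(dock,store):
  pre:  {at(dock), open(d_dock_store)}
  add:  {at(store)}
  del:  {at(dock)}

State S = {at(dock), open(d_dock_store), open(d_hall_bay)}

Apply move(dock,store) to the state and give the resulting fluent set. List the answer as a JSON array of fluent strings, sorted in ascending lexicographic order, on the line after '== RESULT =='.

Compute (S \ del) ∪ add:
  pre ⊆ S: {at(dock), open(d_dock_store)} ⊆ S  — applicable
  S \ del = {open(d_dock_store), open(d_hall_bay)}
  ∪ add   = {at(store), open(d_dock_store), open(d_hall_bay)}

== RESULT ==
["at(store)", "open(d_dock_store)", "open(d_hall_bay)"]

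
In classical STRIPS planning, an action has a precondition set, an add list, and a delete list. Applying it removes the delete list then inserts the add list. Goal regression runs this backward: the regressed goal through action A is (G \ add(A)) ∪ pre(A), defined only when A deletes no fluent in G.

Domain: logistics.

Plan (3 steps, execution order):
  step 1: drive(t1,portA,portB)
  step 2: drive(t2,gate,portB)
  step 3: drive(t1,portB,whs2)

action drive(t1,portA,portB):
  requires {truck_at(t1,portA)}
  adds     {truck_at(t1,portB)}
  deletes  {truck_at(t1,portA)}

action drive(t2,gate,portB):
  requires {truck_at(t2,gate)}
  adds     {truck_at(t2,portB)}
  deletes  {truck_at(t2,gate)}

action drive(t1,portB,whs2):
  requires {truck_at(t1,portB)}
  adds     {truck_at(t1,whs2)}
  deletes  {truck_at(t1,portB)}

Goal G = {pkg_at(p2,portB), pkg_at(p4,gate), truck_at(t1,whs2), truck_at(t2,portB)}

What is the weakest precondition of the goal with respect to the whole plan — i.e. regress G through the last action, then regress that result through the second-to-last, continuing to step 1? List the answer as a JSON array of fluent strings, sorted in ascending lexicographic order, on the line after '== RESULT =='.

Regress step by step:
  through step 3 (drive(t1,portB,whs2)): drop {truck_at(t1,whs2)}, keep {pkg_at(p2,portB), pkg_at(p4,gate), truck_at(t2,portB)}, require {truck_at(t1,portB)}
    → {pkg_at(p2,portB), pkg_at(p4,gate), truck_at(t1,portB), truck_at(t2,portB)}
  through step 2 (drive(t2,gate,portB)): drop {truck_at(t2,portB)}, keep {pkg_at(p2,portB), pkg_at(p4,gate), truck_at(t1,portB)}, require {truck_at(t2,gate)}
    → {pkg_at(p2,portB), pkg_at(p4,gate), truck_at(t1,portB), truck_at(t2,gate)}
  through step 1 (drive(t1,portA,portB)): drop {truck_at(t1,portB)}, keep {pkg_at(p2,portB), pkg_at(p4,gate), truck_at(t2,gate)}, require {truck_at(t1,portA)}
    → {pkg_at(p2,portB), pkg_at(p4,gate), truck_at(t1,portA), truck_at(t2,gate)}

== RESULT ==
["pkg_at(p2,portB)", "pkg_at(p4,gate)", "truck_at(t1,portA)", "truck_at(t2,gate)"]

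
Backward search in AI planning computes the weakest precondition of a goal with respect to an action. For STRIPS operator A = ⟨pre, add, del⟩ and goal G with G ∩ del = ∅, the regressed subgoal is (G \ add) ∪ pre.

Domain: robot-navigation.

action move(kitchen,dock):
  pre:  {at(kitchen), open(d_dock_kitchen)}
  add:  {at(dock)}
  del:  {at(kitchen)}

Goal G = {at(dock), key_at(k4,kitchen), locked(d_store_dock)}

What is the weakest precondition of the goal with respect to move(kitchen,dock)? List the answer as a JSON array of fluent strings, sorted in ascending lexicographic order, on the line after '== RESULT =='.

Regress:
  G ∩ del = {}  (empty — regression defined)
  G \ add = {at(dock), key_at(k4,kitchen), locked(d_store_dock)} \ {at(dock)} = {key_at(k4,kitchen), locked(d_store_dock)}
  ∪ pre   = {key_at(k4,kitchen), locked(d_store_dock)} ∪ {at(kitchen), open(d_dock_kitchen)}
          = {at(kitchen), key_at(k4,kitchen), locked(d_store_dock), open(d_dock_kitchen)}

== RESULT ==
["at(kitchen)", "key_at(k4,kitchen)", "locked(d_store_dock)", "open(d_dock_kitchen)"]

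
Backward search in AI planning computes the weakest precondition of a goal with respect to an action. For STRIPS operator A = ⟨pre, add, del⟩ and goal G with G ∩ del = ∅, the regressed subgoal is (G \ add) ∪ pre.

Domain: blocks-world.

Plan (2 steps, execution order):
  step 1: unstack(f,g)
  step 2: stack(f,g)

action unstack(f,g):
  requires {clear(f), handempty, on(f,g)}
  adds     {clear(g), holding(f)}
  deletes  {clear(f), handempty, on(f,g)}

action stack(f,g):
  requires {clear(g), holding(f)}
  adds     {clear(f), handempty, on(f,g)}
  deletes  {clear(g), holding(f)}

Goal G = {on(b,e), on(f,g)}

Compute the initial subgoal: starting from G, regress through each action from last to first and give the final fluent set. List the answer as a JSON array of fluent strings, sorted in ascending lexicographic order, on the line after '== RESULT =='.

Regress step by step:
  through step 2 (stack(f,g)): drop {on(f,g)}, keep {on(b,e)}, require {clear(g), holding(f)}
    → {clear(g), holding(f), on(b,e)}
  through step 1 (unstack(f,g)): drop {clear(g), holding(f)}, keep {on(b,e)}, require {clear(f), handempty, on(f,g)}
    → {clear(f), handempty, on(b,e), on(f,g)}

== RESULT ==
["clear(f)", "handempty", "on(b,e)", "on(f,g)"]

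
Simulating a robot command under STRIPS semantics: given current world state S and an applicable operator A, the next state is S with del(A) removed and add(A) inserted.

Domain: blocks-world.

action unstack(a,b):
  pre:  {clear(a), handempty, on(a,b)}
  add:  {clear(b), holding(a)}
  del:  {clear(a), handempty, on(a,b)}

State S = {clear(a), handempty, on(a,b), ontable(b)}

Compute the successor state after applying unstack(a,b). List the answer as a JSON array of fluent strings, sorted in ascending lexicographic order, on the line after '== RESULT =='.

Compute (S \ del) ∪ add:
  pre ⊆ S: {clear(a), handempty, on(a,b)} ⊆ S  — applicable
  S \ del = {ontable(b)}
  ∪ add   = {clear(b), holding(a), ontable(b)}

== RESULT ==
["clear(b)", "holding(a)", "ontable(b)"]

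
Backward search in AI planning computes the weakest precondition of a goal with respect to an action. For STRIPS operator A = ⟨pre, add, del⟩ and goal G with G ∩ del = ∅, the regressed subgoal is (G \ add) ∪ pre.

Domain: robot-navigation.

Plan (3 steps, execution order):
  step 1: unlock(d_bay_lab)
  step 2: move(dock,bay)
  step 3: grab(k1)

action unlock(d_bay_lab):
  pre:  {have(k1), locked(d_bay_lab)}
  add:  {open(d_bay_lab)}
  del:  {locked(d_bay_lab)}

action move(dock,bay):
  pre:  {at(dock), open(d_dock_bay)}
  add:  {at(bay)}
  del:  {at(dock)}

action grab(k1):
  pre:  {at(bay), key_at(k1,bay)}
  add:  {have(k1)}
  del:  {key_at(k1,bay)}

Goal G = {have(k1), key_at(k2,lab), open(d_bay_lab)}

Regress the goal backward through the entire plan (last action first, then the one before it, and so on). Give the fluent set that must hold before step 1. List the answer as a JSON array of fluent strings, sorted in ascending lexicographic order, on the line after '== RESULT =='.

Regress step by step:
  through step 3 (grab(k1)): drop {have(k1)}, keep {key_at(k2,lab), open(d_bay_lab)}, require {at(bay), key_at(k1,bay)}
    → {at(bay), key_at(k1,bay), key_at(k2,lab), open(d_bay_lab)}
  through step 2 (move(dock,bay)): drop {at(bay)}, keep {key_at(k1,bay), key_at(k2,lab), open(d_bay_lab)}, require {at(dock), open(d_dock_bay)}
    → {at(dock), key_at(k1,bay), key_at(k2,lab), open(d_bay_lab), open(d_dock_bay)}
  through step 1 (unlock(d_bay_lab)): drop {open(d_bay_lab)}, keep {at(dock), key_at(k1,bay), key_at(k2,lab), open(d_dock_bay)}, require {have(k1), locked(d_bay_lab)}
    → {at(dock), have(k1), key_at(k1,bay), key_at(k2,lab), locked(d_bay_lab), open(d_dock_bay)}

== RESULT ==
["at(dock)", "have(k1)", "key_at(k1,bay)", "key_at(k2,lab)", "locked(d_bay_lab)", "open(d_dock_bay)"]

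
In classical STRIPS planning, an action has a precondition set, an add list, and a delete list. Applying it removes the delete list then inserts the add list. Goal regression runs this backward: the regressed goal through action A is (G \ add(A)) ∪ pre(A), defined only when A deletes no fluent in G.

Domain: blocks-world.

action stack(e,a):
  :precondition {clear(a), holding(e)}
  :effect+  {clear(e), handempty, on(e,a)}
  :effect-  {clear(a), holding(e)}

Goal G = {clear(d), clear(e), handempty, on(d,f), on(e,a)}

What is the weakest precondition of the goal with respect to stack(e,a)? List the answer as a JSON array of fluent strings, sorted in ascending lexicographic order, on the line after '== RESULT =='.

Regress:
  G ∩ del = {}  (empty — regression defined)
  G \ add = {clear(d), clear(e), handempty, on(d,f), on(e,a)} \ {clear(e), handempty, on(e,a)} = {clear(d), on(d,f)}
  ∪ pre   = {clear(d), on(d,f)} ∪ {clear(a), holding(e)}
          = {clear(a), clear(d), holding(e), on(d,f)}

== RESULT ==
["clear(a)", "clear(d)", "holding(e)", "on(d,f)"]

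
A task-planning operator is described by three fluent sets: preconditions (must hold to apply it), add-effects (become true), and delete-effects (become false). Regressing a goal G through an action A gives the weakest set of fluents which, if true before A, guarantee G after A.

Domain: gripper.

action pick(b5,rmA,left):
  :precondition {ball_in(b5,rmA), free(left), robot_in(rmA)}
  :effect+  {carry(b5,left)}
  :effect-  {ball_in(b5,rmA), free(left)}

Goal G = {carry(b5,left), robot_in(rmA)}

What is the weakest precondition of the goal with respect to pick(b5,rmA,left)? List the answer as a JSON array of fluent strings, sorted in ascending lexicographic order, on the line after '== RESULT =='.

Compute (G \ add) ∪ pre:
  G ∩ del = {}  (empty — regression defined)
  G \ add = {carry(b5,left), robot_in(rmA)} \ {carry(b5,left)} = {robot_in(rmA)}
  ∪ pre   = {robot_in(rmA)} ∪ {ball_in(b5,rmA), free(left), robot_in(rmA)}
          = {ball_in(b5,rmA), free(left), robot_in(rmA)}

== RESULT ==
["ball_in(b5,rmA)", "free(left)", "robot_in(rmA)"]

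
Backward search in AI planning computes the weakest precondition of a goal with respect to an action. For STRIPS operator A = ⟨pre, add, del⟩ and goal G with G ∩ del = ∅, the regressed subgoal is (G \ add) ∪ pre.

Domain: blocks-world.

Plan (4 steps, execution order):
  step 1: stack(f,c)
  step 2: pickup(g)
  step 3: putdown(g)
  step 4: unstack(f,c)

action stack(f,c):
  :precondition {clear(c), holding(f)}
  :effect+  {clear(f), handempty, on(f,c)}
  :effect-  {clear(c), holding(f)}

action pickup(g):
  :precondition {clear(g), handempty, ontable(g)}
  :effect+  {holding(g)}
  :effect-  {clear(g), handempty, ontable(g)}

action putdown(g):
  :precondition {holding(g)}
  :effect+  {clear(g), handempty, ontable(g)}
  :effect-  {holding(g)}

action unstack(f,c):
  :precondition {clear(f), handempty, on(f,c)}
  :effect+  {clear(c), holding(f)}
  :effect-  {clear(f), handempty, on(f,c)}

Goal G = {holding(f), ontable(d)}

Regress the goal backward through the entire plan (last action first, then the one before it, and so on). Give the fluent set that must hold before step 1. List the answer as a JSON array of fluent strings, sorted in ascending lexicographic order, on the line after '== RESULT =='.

Regress step by step:
  through step 4 (unstack(f,c)): drop {holding(f)}, keep {ontable(d)}, require {clear(f), handempty, on(f,c)}
    → {clear(f), handempty, on(f,c), ontable(d)}
  through step 3 (putdown(g)): drop {handempty}, keep {clear(f), on(f,c), ontable(d)}, require {holding(g)}
    → {clear(f), holding(g), on(f,c), ontable(d)}
  through step 2 (pickup(g)): drop {holding(g)}, keep {clear(f), on(f,c), ontable(d)}, require {clear(g), handempty, ontable(g)}
    → {clear(f), clear(g), handempty, on(f,c), ontable(d), ontable(g)}
  through step 1 (stack(f,c)): drop {clear(f), handempty, on(f,c)}, keep {clear(g), ontable(d), ontable(g)}, require {clear(c), holding(f)}
    → {clear(c), clear(g), holding(f), ontable(d), ontable(g)}

== RESULT ==
["clear(c)", "clear(g)", "holding(f)", "ontable(d)", "ontable(g)"]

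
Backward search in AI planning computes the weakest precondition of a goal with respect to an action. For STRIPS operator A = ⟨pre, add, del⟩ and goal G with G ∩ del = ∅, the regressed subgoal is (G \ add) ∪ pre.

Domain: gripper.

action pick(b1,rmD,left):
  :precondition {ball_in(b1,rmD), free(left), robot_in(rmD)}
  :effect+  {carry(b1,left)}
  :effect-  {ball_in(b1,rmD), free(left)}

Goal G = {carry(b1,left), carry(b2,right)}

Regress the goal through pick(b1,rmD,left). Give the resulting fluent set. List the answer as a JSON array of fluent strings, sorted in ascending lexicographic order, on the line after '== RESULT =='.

Compute (G \ add) ∪ pre:
  G ∩ del = {}  (empty — regression defined)
  G \ add = {carry(b1,left), carry(b2,right)} \ {carry(b1,left)} = {carry(b2,right)}
  ∪ pre   = {carry(b2,right)} ∪ {ball_in(b1,rmD), free(left), robot_in(rmD)}
          = {ball_in(b1,rmD), carry(b2,right), free(left), robot_in(rmD)}

== RESULT ==
["ball_in(b1,rmD)", "carry(b2,right)", "free(left)", "robot_in(rmD)"]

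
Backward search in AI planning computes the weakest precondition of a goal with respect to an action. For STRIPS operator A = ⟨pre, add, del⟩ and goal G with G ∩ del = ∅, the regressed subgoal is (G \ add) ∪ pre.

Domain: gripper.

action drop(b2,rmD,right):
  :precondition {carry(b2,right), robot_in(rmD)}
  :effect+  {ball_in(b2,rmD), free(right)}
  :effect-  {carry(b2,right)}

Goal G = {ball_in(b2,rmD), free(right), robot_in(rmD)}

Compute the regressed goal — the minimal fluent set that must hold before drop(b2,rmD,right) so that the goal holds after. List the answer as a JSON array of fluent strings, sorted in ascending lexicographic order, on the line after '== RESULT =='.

Regress:
  G ∩ del = {}  (empty — regression defined)
  G \ add = {ball_in(b2,rmD), free(right), robot_in(rmD)} \ {ball_in(b2,rmD), free(right)} = {robot_in(rmD)}
  ∪ pre   = {robot_in(rmD)} ∪ {carry(b2,right), robot_in(rmD)}
          = {carry(b2,right), robot_in(rmD)}

== RESULT ==
["carry(b2,right)", "robot_in(rmD)"]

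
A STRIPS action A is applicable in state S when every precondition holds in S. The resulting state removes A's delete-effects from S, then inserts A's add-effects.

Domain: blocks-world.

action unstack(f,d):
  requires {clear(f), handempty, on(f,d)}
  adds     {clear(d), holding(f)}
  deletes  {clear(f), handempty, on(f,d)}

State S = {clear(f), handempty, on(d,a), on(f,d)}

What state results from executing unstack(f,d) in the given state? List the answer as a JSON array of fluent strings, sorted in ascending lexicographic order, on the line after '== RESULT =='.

Compute (S \ del) ∪ add:
  pre ⊆ S: {clear(f), handempty, on(f,d)} ⊆ S  — applicable
  S \ del = {on(d,a)}
  ∪ add   = {clear(d), holding(f), on(d,a)}

== RESULT ==
["clear(d)", "holding(f)", "on(d,a)"]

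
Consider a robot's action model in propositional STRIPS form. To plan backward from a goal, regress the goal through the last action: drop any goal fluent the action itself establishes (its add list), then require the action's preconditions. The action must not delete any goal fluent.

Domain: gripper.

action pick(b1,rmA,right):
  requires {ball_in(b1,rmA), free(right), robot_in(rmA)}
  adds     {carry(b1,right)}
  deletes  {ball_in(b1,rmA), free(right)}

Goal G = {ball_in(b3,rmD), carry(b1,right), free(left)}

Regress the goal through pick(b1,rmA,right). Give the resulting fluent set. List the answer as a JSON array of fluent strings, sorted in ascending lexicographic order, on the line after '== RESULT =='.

Compute (G \ add) ∪ pre:
  G ∩ del = {}  (empty — regression defined)
  G \ add = {ball_in(b3,rmD), carry(b1,right), free(left)} \ {carry(b1,right)} = {ball_in(b3,rmD), free(left)}
  ∪ pre   = {ball_in(b3,rmD), free(left)} ∪ {ball_in(b1,rmA), free(right), robot_in(rmA)}
          = {ball_in(b1,rmA), ball_in(b3,rmD), free(left), free(right), robot_in(rmA)}

== RESULT ==
["ball_in(b1,rmA)", "ball_in(b3,rmD)", "free(left)", "free(right)", "robot_in(rmA)"]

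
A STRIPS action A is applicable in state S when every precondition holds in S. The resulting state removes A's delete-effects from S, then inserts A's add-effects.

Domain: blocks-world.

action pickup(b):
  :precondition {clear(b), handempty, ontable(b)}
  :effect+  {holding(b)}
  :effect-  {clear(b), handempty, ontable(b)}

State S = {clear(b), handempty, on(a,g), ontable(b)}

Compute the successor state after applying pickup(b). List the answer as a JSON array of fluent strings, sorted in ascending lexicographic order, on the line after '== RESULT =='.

Progress:
  pre ⊆ S: {clear(b), handempty, ontable(b)} ⊆ S  — applicable
  S \ del = {on(a,g)}
  ∪ add   = {holding(b), on(a,g)}

== RESULT ==
["holding(b)", "on(a,g)"]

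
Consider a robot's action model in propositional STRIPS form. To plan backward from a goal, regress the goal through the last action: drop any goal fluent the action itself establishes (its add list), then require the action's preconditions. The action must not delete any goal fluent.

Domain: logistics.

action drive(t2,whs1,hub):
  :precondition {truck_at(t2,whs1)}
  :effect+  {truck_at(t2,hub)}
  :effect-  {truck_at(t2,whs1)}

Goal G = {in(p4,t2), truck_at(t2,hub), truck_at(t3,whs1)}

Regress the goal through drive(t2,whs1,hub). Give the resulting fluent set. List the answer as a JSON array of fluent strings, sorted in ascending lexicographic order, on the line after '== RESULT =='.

Compute (G \ add) ∪ pre:
  G ∩ del = {}  (empty — regression defined)
  G \ add = {in(p4,t2), truck_at(t2,hub), truck_at(t3,whs1)} \ {truck_at(t2,hub)} = {in(p4,t2), truck_at(t3,whs1)}
  ∪ pre   = {in(p4,t2), truck_at(t3,whs1)} ∪ {truck_at(t2,whs1)}
          = {in(p4,t2), truck_at(t2,whs1), truck_at(t3,whs1)}

== RESULT ==
["in(p4,t2)", "truck_at(t2,whs1)", "truck_at(t3,whs1)"]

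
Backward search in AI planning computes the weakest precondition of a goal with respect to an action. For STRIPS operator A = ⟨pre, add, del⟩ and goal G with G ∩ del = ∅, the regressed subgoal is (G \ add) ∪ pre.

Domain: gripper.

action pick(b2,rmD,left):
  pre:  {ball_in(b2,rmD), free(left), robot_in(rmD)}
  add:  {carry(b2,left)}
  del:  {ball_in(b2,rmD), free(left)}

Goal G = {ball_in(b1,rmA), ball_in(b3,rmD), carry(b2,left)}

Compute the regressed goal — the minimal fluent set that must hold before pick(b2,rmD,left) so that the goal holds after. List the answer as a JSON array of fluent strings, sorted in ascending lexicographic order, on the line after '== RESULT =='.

Regress:
  G ∩ del = {}  (empty — regression defined)
  G \ add = {ball_in(b1,rmA), ball_in(b3,rmD), carry(b2,left)} \ {carry(b2,left)} = {ball_in(b1,rmA), ball_in(b3,rmD)}
  ∪ pre   = {ball_in(b1,rmA), ball_in(b3,rmD)} ∪ {ball_in(b2,rmD), free(left), robot_in(rmD)}
          = {ball_in(b1,rmA), ball_in(b2,rmD), ball_in(b3,rmD), free(left), robot_in(rmD)}

== RESULT ==
["ball_in(b1,rmA)", "ball_in(b2,rmD)", "ball_in(b3,rmD)", "free(left)", "robot_in(rmD)"]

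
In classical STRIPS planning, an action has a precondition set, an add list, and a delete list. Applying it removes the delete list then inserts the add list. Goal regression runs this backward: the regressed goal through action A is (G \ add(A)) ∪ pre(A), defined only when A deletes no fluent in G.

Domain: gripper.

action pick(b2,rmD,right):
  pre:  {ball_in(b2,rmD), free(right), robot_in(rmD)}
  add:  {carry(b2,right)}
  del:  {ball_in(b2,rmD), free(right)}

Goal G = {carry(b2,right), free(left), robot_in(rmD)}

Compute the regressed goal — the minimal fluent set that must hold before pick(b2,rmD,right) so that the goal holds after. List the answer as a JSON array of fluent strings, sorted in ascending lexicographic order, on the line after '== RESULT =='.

Compute (G \ add) ∪ pre:
  G ∩ del = {}  (empty — regression defined)
  G \ add = {carry(b2,right), free(left), robot_in(rmD)} \ {carry(b2,right)} = {free(left), robot_in(rmD)}
  ∪ pre   = {free(left), robot_in(rmD)} ∪ {ball_in(b2,rmD), free(right), robot_in(rmD)}
          = {ball_in(b2,rmD), free(left), free(right), robot_in(rmD)}

== RESULT ==
["ball_in(b2,rmD)", "free(left)", "free(right)", "robot_in(rmD)"]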